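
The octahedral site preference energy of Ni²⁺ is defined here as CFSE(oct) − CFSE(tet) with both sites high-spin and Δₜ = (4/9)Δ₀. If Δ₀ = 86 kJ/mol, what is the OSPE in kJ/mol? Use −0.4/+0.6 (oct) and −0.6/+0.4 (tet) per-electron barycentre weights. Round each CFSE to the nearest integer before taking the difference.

Ni²⁺: group 10, so d-count = 10 − 2 = 8.
Octahedral (high-spin): t₂g⁶ eg², CFSE = 6(−0.4) + 2(+0.6) = -1.2Δ₀ = -1.2 × 86 = -103 kJ/mol.
In a tetrahedral site the filling is e⁴ t₂⁴: CFSE(tet) = -0.8Δₜ = -0.8 × (4/9)(86) = -31 kJ/mol.
Subtracting, OSPE = -103 − (-31) = -72 kJ/mol.

-72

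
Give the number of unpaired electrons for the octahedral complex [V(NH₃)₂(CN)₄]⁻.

Ligand charges: 2×(+0) from NH₃ and 4×(-1) from CN⁻ sum to -4; with overall charge -1, V is +3.
V³⁺: group 5, so d-count = 5 − 3 = 2.
Configuration: t2g^2 e_g^0, giving 2 unpaired electrons.

2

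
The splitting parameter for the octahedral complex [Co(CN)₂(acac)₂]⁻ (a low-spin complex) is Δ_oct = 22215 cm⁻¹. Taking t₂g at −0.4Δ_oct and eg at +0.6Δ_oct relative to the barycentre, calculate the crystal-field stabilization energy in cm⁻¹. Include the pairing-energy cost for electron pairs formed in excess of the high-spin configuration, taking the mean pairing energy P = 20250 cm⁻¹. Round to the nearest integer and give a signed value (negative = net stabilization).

-12816

Ligand charges: 2×(-1) from CN⁻ and 2×(-1) from acac⁻ sum to -4; with overall charge -1, Co is +3.
Co is in group 9, so Co³⁺ is d⁶ (9 − 3 = 6).
The d⁶ electrons fill as t₂g⁶ eg⁰.
CFSE(orbital) = 6×(-0.4Δ_oct) + 0×(0.6Δ_oct) = -2.4Δ_oct; with Δ_oct = 22215 cm⁻¹ that is -53316 cm⁻¹.
Relative to high-spin t₂g⁴ eg² (1 paired), the low-spin configuration has 2 additional pairs, contributing +2 × 20250 = +40500 cm⁻¹.
Combining: -53316 + 40500 = -12816 cm⁻¹.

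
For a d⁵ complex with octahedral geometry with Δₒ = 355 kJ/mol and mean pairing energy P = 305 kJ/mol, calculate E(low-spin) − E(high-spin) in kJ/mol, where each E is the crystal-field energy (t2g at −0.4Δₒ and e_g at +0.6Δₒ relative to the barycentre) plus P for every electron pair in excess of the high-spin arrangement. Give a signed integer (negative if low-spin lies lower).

-100

In the high-spin limit (t2g^3 e_g^2) the orbital term is 0.0Δₒ = 0 kJ/mol, with no excess pairing.
Low-spin: t2g^5 e_g^0, orbital CFSE = -2.0Δₒ = -710 kJ/mol; plus 2 excess pairs × P = +610 kJ/mol; total -100 kJ/mol.
Thus E(LS) − E(HS) = -100 kJ/mol.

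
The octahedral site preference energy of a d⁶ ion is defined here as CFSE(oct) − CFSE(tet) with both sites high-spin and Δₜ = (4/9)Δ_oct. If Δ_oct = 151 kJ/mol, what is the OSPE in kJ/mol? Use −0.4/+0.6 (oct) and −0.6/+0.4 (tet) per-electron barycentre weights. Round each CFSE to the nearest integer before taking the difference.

Octahedral (high-spin): t₂g⁴ eg², CFSE = 4(−0.4) + 2(+0.6) = -0.4Δ_oct = -0.4 × 151 = -60 kJ/mol.
In a tetrahedral site the filling is e³ t₂³: CFSE(tet) = -0.6Δₜ = -0.6 × (4/9)(151) = -40 kJ/mol.
Subtracting, OSPE = -60 − (-40) = -20 kJ/mol.

-20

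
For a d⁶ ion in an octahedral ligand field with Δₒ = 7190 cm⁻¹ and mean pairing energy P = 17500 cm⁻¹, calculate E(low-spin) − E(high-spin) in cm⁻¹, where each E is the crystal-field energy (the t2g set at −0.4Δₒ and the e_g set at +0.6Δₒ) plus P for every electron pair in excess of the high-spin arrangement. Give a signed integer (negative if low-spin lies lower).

High-spin d⁶ fills as t2g^4 e_g^2 with CFSE 4(−0.4) + 2(+0.6) = -0.4Δₒ = -2876 cm⁻¹.
Low-spin t2g^6 e_g^0 gives -2.4Δₒ = -17256 cm⁻¹, but forming 2 extra pairs costs 2P = 35000 cm⁻¹, so E(LS) = -17256 + 35000 = 17744 cm⁻¹.
Thus E(LS) − E(HS) = 20620 cm⁻¹.

20620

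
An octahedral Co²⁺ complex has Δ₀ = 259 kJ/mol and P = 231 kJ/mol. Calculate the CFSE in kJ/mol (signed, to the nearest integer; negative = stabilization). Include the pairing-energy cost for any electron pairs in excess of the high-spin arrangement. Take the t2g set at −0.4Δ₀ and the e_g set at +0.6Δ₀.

-235

Co is in group 9, so Co²⁺ is d⁷ (9 − 2 = 7).
Here Δ₀ > P (259 > 231), so the low-spin state is favoured.
Configuration: t2g^6 e_g^1.
Orbital CFSE = -1.8Δ₀ = -1.8 × 259 = -466 kJ/mol.
Excess pairs vs high-spin: 3 − 2 = 1; pairing cost = +231 kJ/mol.
Net CFSE = -466 + 231 = -235 kJ/mol.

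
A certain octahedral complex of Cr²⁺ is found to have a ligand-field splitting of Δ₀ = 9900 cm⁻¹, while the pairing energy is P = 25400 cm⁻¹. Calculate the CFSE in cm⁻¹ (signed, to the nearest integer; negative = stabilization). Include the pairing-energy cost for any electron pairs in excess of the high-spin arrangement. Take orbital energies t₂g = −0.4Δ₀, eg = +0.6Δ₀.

Cr²⁺: group 6, so d-count = 6 − 2 = 4.
Δ₀ < P, so pairing is avoided: the ground state is high-spin.
That gives t₂g³ eg¹.
Orbital CFSE = -0.6Δ₀ = -0.6 × 9900 = -5940 cm⁻¹.
High-spin has no excess pairs, so no pairing correction applies.

-5940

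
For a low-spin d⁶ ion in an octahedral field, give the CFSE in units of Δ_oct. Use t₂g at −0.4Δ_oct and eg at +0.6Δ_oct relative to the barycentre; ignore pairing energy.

Configuration: t₂g⁶ eg⁰.
CFSE = 6(-0.4Δ_oct) + 0(0.6Δ_oct) = -2.4Δ_oct + 0.0Δ_oct = -2.4Δ_oct.

-2.4 Δ_oct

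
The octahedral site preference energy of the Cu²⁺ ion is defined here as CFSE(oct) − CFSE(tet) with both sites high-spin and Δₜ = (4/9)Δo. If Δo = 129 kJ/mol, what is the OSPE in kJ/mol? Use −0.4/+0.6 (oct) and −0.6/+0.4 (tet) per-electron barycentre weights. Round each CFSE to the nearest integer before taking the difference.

-54

Cu sits in group 11; removing 2 electrons leaves Cu²⁺ with 11 − 2 = 9 d electrons.
Octahedral (high-spin): t₂g⁶ eg³, CFSE = 6(−0.4) + 3(+0.6) = -0.6Δo = -0.6 × 129 = -77 kJ/mol.
In a tetrahedral site the filling is e⁴ t₂⁵: CFSE(tet) = -0.4Δₜ = -0.4 × (4/9)(129) = -23 kJ/mol.
OSPE = CFSE(oct) − CFSE(tet) = -77 − (-23) = -54 kJ/mol.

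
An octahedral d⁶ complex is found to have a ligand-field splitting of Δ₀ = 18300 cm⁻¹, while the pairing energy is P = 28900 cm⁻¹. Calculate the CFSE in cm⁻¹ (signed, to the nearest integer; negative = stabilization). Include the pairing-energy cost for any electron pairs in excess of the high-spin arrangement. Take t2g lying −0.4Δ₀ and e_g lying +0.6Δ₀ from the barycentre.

-7320

Δ₀ < P, so pairing is avoided: the ground state is high-spin.
Filling d⁶ accordingly: t2g^4 e_g^2.
Orbital CFSE = -0.4Δ₀ = -0.4 × 18300 = -7320 cm⁻¹.
High-spin has no excess pairs, so no pairing correction applies.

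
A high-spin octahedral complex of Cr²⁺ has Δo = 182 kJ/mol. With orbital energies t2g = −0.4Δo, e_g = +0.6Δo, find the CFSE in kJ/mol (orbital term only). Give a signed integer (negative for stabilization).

-109

Cr is in group 6, so Cr²⁺ is d⁴ (6 − 2 = 4).
Electron filling gives t2g^3 e_g^1.
CFSE(orbital) = 3×(-0.4Δo) + 1×(0.6Δo) = -0.6Δo; with Δo = 182 kJ/mol that is -109 kJ/mol.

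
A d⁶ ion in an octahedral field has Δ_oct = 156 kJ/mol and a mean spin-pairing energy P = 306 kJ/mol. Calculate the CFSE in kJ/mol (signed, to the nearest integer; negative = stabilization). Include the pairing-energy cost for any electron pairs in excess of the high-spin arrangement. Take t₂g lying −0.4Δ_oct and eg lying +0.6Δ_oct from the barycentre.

Here Δ_oct < P (156 < 306), so the high-spin state is favoured.
Configuration: t₂g⁴ eg².
Orbital CFSE = -0.4Δ_oct = -0.4 × 156 = -62 kJ/mol.
High-spin has no excess pairs, so no pairing correction applies.

-62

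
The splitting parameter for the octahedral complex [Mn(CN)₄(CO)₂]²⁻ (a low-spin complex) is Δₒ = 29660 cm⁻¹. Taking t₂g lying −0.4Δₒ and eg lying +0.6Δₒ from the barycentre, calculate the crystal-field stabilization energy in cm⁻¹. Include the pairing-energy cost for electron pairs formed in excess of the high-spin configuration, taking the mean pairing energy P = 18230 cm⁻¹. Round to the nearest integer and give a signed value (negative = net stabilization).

Ligand charges: 4×(-1) from CN⁻ and 2×(+0) from CO sum to -4; with overall charge -2, Mn is +2.
Group 7 minus oxidation state +2 gives a d⁵ configuration for Mn²⁺.
The d⁵ electrons fill as t₂g⁵ eg⁰.
The orbital stabilization is -2.0Δₒ = -2.0 × 29660 = -59320 cm⁻¹.
High-spin d⁵ would be t₂g³ eg² with 0 pairs; low-spin has 2, so 2 excess pairs cost +2P = +36460 cm⁻¹.
Combining: -59320 + 36460 = -22860 cm⁻¹.

-22860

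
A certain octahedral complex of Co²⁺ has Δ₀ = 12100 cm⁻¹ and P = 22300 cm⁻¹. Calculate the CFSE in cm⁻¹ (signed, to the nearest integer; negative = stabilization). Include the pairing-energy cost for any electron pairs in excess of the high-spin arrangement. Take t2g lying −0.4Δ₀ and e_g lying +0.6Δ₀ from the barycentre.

-9680

Co²⁺: group 9, so d-count = 9 − 2 = 7.
With Δ₀ < P the complex is high-spin.
Filling d⁷ accordingly: t2g^5 e_g^2.
Orbital CFSE = -0.8Δ₀ = -0.8 × 12100 = -9680 cm⁻¹.
High-spin has no excess pairs, so no pairing correction applies.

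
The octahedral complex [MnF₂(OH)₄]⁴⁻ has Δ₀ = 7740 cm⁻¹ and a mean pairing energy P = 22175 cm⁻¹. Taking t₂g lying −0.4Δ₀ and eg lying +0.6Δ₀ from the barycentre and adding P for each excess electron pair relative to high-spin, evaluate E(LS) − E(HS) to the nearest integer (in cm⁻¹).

Ligand charges: 2×(-1) from F⁻ and 4×(-1) from OH⁻ sum to -6; with overall charge -4, Mn is +2.
Group 7 minus oxidation state +2 gives a d⁵ configuration for Mn²⁺.
In the high-spin limit (t₂g³ eg²) the orbital term is 0.0Δ₀ = 0 cm⁻¹, with no excess pairing.
Low-spin: t₂g⁵ eg⁰, orbital CFSE = -2.0Δ₀ = -15480 cm⁻¹; plus 2 excess pairs × P = +44350 cm⁻¹; total 28870 cm⁻¹.
The difference is 28870 − (0) = 28870 cm⁻¹, so high-spin lies lower.

28870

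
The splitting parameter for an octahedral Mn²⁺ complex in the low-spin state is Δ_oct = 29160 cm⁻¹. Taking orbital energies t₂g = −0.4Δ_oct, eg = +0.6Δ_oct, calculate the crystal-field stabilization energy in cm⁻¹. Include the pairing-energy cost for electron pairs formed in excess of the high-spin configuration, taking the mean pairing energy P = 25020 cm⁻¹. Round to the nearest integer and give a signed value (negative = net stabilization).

Group 7 minus oxidation state +2 gives a d⁵ configuration for Mn²⁺.
The d⁵ electrons fill as t₂g⁵ eg⁰.
Orbital CFSE = 5(-0.4) + 0(0.6) = -2.0Δ_oct = -2.0 × 29160 = -58320 cm⁻¹.
High-spin d⁵ would be t₂g³ eg² with 0 pairs; low-spin has 2, so 2 excess pairs cost +2P = +50040 cm⁻¹.
Overall CFSE = -58320 + 50040 = -8280 cm⁻¹.

-8280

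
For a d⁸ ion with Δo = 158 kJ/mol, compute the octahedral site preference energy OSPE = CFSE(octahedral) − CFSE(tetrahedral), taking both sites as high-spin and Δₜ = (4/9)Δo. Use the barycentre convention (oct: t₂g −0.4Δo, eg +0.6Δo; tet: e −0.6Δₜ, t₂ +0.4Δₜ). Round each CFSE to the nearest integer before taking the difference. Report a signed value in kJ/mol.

-134

Octahedral high-spin t₂g⁶ eg²: CFSE = -1.2 × 158 = -190 kJ/mol.
Tetrahedral: e⁴ t₂⁴, CFSE = 4(−0.6) + 4(+0.4) = -0.8Δₜ = -0.8 × (4/9) × 158 = -56 kJ/mol.
OSPE = CFSE(oct) − CFSE(tet) = -190 − (-56) = -134 kJ/mol.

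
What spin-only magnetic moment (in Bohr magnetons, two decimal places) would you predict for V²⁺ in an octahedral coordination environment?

3.87 Bohr magnetons

V sits in group 5; removing 2 electrons leaves V²⁺ with 5 − 2 = 3 d electrons.
Configuration: t₂g³ eg⁰ → 3 unpaired electrons.
μ(spin-only) = √[3(3+2)] = √15 ≈ 3.87 Bohr magnetons.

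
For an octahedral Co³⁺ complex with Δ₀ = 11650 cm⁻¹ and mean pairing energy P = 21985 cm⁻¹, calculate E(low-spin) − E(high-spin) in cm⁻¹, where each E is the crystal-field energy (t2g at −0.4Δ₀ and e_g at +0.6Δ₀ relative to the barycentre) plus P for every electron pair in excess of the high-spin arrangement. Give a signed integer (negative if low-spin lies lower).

Co sits in group 9; removing 3 electrons leaves Co³⁺ with 9 − 3 = 6 d electrons.
High-spin: t2g^4 e_g^2, CFSE = -0.4Δ₀ = -4660 cm⁻¹.
For low-spin the configuration is t2g^6 e_g^0: orbital energy -2.4 × 11650 = -27960 cm⁻¹, and 2 additional pairs relative to high-spin add 43970 cm⁻¹, giving 16010 cm⁻¹.
E(LS) − E(HS) = 16010 − (-4660) = 20670 cm⁻¹.

20670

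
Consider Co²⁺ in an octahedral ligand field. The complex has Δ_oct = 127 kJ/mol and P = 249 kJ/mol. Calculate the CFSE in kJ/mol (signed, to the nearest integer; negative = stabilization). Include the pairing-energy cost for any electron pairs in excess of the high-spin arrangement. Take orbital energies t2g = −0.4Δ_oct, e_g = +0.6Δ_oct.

Co sits in group 9; removing 2 electrons leaves Co²⁺ with 9 − 2 = 7 d electrons.
With Δ_oct < P the complex is high-spin.
Configuration: t2g^5 e_g^2.
Orbital CFSE = -0.8Δ_oct = -0.8 × 127 = -102 kJ/mol.
High-spin has no excess pairs, so no pairing correction applies.

-102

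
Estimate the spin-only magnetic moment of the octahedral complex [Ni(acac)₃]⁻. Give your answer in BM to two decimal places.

Each acac⁻ contributes -1; 3 × (-1) = -3. With overall charge -1, Ni is in the +2 oxidation state.
Ni is in group 10, so Ni²⁺ is d⁸ (10 − 2 = 8).
Configuration: t₂g⁶ eg² → 2 unpaired electrons.
μ(spin-only) = √[2(2+2)] = √8 ≈ 2.83 BM.

2.83 BM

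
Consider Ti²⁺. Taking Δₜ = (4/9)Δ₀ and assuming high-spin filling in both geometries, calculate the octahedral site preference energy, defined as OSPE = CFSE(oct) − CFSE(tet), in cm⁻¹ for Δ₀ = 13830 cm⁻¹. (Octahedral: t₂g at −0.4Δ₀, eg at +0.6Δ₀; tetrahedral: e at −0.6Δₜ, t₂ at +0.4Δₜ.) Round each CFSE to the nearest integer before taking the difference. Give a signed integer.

Ti is in group 4, so Ti²⁺ is d² (4 − 2 = 2).
Octahedral high-spin t₂g² eg⁰: CFSE = -0.8 × 13830 = -11064 cm⁻¹.
Tetrahedral e² t₂⁰ gives -1.2Δₜ = -1.2 × (4/9) × 13830 = -7376 cm⁻¹.
OSPE = -11064 − (-7376) = -3688 cm⁻¹.

-3688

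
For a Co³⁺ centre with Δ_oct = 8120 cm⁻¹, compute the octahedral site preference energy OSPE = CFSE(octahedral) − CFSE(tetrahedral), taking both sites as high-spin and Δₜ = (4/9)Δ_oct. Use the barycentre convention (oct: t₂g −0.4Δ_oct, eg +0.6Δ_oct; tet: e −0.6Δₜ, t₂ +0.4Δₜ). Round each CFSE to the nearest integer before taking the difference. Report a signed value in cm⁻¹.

-1083

Group 9 minus oxidation state +3 gives a d⁶ configuration for Co³⁺.
Octahedral (high-spin): t₂g⁴ eg², CFSE = 4(−0.4) + 2(+0.6) = -0.4Δ_oct = -0.4 × 8120 = -3248 cm⁻¹.
Tetrahedral e³ t₂³ gives -0.6Δₜ = -0.6 × (4/9) × 8120 = -2165 cm⁻¹.
Subtracting, OSPE = -3248 − (-2165) = -1083 cm⁻¹.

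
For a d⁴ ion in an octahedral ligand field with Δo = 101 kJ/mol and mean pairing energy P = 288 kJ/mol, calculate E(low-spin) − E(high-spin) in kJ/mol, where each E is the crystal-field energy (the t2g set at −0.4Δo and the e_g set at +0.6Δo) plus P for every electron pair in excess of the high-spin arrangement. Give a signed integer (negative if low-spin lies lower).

187

High-spin: t2g^3 e_g^1, CFSE = -0.6Δo = -61 kJ/mol.
For low-spin the configuration is t2g^4 e_g^0: orbital energy -1.6 × 101 = -162 kJ/mol, and 1 additional pair relative to high-spin adds 288 kJ/mol, giving 126 kJ/mol.
Thus E(LS) − E(HS) = 187 kJ/mol.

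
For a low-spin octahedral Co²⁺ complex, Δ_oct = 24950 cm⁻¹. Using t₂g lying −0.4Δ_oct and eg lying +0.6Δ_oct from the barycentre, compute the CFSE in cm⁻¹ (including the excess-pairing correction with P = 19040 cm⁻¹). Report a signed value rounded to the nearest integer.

Co is in group 9, so Co²⁺ is d⁷ (9 − 2 = 7).
Configuration: t₂g⁶ eg¹.
CFSE(orbital) = 6×(-0.4Δ_oct) + 1×(0.6Δ_oct) = -1.8Δ_oct; with Δ_oct = 24950 cm⁻¹ that is -44910 cm⁻¹.
High-spin d⁷ would be t₂g⁵ eg² with 2 pairs; low-spin has 3, so 1 excess pair costs +1P = +19040 cm⁻¹.
Net CFSE = -44910 + 19040 = -25870 cm⁻¹.

-25870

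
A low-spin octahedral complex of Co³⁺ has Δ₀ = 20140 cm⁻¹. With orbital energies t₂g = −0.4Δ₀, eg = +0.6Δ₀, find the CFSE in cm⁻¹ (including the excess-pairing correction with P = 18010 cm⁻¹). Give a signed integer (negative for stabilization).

-12316

Group 9 minus oxidation state +3 gives a d⁶ configuration for Co³⁺.
The d⁶ electrons fill as t₂g⁶ eg⁰.
Orbital CFSE = 6(-0.4) + 0(0.6) = -2.4Δ₀ = -2.4 × 20140 = -48336 cm⁻¹.
Pairing penalty: 3 pairs vs 1 in the high-spin reference → 2 extra × P = 36020 cm⁻¹.
Combining: -48336 + 36020 = -12316 cm⁻¹.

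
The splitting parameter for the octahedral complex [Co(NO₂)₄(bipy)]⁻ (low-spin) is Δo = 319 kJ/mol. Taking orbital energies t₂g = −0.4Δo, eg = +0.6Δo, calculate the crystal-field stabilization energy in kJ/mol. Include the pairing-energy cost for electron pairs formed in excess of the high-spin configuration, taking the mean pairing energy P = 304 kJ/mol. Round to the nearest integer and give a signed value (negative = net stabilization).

-158

Ligand charges: 4×(-1) from NO₂⁻ and 1×(+0) from bipy sum to -4; with overall charge -1, Co is +3.
Co³⁺: group 9, so d-count = 9 − 3 = 6.
Configuration: t₂g⁶ eg⁰.
The orbital stabilization is -2.4Δo = -2.4 × 319 = -766 kJ/mol.
Relative to high-spin t₂g⁴ eg² (1 paired), the low-spin configuration has 2 additional pairs, contributing +2 × 304 = +608 kJ/mol.
Combining: -766 + 608 = -158 kJ/mol.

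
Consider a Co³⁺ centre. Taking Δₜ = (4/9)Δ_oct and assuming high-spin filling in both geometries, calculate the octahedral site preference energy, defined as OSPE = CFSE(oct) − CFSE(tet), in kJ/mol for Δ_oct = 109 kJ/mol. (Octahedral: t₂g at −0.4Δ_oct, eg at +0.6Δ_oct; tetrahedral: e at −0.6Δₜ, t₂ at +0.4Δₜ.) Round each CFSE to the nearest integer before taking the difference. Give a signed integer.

-15

Co is in group 9, so Co³⁺ is d⁶ (9 − 3 = 6).
Octahedral (high-spin): t2g^4 e_g^2, CFSE = 4(−0.4) + 2(+0.6) = -0.4Δ_oct = -0.4 × 109 = -44 kJ/mol.
Tetrahedral e^3 t2^3 gives -0.6Δₜ = -0.6 × (4/9) × 109 = -29 kJ/mol.
Subtracting, OSPE = -44 − (-29) = -15 kJ/mol.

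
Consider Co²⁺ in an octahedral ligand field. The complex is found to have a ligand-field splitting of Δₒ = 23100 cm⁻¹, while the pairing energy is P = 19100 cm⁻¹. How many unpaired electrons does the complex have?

1

Co²⁺: group 9, so d-count = 9 − 2 = 7.
Since Δₒ = 23100 cm⁻¹ > P = 19100 cm⁻¹, the complex adopts the low-spin configuration.
Filling d⁷ accordingly: t2g^6 e_g^1.
Unpaired electrons: 1.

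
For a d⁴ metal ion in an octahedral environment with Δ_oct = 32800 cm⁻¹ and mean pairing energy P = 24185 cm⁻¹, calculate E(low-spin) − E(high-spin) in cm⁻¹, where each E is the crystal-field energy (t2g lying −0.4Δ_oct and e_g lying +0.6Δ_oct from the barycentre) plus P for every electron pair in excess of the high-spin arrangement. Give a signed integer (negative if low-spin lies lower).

-8615

High-spin: t2g^3 e_g^1, CFSE = -0.6Δ_oct = -19680 cm⁻¹.
For low-spin the configuration is t2g^4 e_g^0: orbital energy -1.6 × 32800 = -52480 cm⁻¹, and 1 additional pair relative to high-spin adds 24185 cm⁻¹, giving -28295 cm⁻¹.
E(LS) − E(HS) = -28295 − (-19680) = -8615 cm⁻¹.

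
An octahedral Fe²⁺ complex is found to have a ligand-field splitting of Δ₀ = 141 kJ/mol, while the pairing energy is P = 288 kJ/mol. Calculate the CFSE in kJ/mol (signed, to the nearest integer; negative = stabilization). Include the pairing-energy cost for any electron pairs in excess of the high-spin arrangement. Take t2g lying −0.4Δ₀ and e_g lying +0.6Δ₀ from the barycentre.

-56

Fe²⁺: group 8, so d-count = 8 − 2 = 6.
Here Δ₀ < P (141 < 288), so the high-spin state is favoured.
That gives t2g^4 e_g^2.
Orbital CFSE = -0.4Δ₀ = -0.4 × 141 = -56 kJ/mol.
High-spin has no excess pairs, so no pairing correction applies.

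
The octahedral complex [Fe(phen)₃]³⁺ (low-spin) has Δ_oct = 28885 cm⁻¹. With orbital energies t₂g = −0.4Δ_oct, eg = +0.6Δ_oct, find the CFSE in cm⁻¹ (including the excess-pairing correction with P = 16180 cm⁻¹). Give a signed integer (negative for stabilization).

-25410

phen is neutral, so the +3 overall charge sits on Fe: oxidation state +3.
Fe sits in group 8; removing 3 electrons leaves Fe³⁺ with 8 − 3 = 5 d electrons.
The d⁵ electrons fill as t₂g⁵ eg⁰.
Orbital CFSE = 5(-0.4) + 0(0.6) = -2.0Δ_oct = -2.0 × 28885 = -57770 cm⁻¹.
High-spin d⁵ would be t₂g³ eg² with 0 pairs; low-spin has 2, so 2 excess pairs cost +2P = +32360 cm⁻¹.
Combining: -57770 + 32360 = -25410 cm⁻¹.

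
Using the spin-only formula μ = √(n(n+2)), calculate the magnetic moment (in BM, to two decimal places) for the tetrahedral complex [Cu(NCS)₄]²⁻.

Each NCS⁻ contributes -1; 4 × (-1) = -4. With overall charge -2, Cu is in the +2 oxidation state.
Cu²⁺: group 11, so d-count = 11 − 2 = 9.
Tetrahedral splitting is small, so the complex is high-spin.
Configuration: e⁴ t₂⁵ → 1 unpaired electron.
μ(spin-only) = √[1(1+2)] = √3 ≈ 1.73 BM.

1.73 BM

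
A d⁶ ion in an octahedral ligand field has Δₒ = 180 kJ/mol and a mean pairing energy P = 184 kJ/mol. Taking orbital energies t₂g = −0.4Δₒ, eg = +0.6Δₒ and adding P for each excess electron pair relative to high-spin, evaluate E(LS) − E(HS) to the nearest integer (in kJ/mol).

High-spin: t₂g⁴ eg², CFSE = -0.4Δₒ = -72 kJ/mol.
Low-spin t₂g⁶ eg⁰ gives -2.4Δₒ = -432 kJ/mol, but forming 2 extra pairs costs 2P = 368 kJ/mol, so E(LS) = -432 + 368 = -64 kJ/mol.
The difference is -64 − (-72) = 8 kJ/mol, so high-spin lies lower.

8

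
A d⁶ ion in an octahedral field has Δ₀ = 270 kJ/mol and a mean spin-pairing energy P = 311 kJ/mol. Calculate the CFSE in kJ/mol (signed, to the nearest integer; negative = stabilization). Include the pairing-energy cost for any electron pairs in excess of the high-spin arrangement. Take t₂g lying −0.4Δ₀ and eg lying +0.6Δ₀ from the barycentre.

Δ₀ < P, so pairing is avoided: the ground state is high-spin.
That gives t₂g⁴ eg².
Orbital CFSE = -0.4Δ₀ = -0.4 × 270 = -108 kJ/mol.
High-spin has no excess pairs, so no pairing correction applies.

-108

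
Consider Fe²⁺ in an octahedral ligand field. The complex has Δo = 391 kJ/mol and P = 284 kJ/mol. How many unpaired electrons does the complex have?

0

Fe sits in group 8; removing 2 electrons leaves Fe²⁺ with 8 − 2 = 6 d electrons.
Δo > P, so pairing is preferred: the ground state is low-spin.
Configuration: t2g^6 e_g^0.
Unpaired electrons: 0.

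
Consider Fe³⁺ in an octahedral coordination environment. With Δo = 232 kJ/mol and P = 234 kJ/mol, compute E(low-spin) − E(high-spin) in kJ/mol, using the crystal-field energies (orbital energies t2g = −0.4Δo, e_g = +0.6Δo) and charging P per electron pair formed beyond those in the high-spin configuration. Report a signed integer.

4

Fe is in group 8, so Fe³⁺ is d⁵ (8 − 3 = 5).
High-spin d⁵ fills as t2g^3 e_g^2 with CFSE 3(−0.4) + 2(+0.6) = 0.0Δo = 0 kJ/mol.
Low-spin t2g^5 e_g^0 gives -2.0Δo = -464 kJ/mol, but forming 2 extra pairs costs 2P = 468 kJ/mol, so E(LS) = -464 + 468 = 4 kJ/mol.
The difference is 4 − (0) = 4 kJ/mol, so high-spin lies lower.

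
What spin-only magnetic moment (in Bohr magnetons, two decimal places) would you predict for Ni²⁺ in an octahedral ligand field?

Ni is in group 10, so Ni²⁺ is d⁸ (10 − 2 = 8).
Configuration: t₂g⁶ eg² → 2 unpaired electrons.
μ(spin-only) = √[2(2+2)] = √8 ≈ 2.83 Bohr magnetons.

2.83 Bohr magnetons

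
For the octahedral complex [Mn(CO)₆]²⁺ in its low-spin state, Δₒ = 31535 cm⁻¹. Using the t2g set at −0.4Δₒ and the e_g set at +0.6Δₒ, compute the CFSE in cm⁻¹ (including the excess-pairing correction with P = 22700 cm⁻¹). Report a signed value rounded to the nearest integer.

CO is neutral, so the +2 overall charge sits on Mn: oxidation state +2.
Mn is in group 7, so Mn²⁺ is d⁵ (7 − 2 = 5).
Configuration: t2g^5 e_g^0.
Orbital CFSE = 5(-0.4) + 0(0.6) = -2.0Δₒ = -2.0 × 31535 = -63070 cm⁻¹.
Relative to high-spin t2g^3 e_g^2 (0 paired), the low-spin configuration has 2 additional pairs, contributing +2 × 22700 = +45400 cm⁻¹.
Overall CFSE = -63070 + 45400 = -17670 cm⁻¹.

-17670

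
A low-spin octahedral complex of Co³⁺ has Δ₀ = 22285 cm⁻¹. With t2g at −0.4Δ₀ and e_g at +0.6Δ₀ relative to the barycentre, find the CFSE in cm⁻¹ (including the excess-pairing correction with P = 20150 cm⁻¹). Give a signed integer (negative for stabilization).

-13184

Group 9 minus oxidation state +3 gives a d⁶ configuration for Co³⁺.
The d⁶ electrons fill as t2g^6 e_g^0.
The orbital stabilization is -2.4Δ₀ = -2.4 × 22285 = -53484 cm⁻¹.
Relative to high-spin t2g^4 e_g^2 (1 paired), the low-spin configuration has 2 additional pairs, contributing +2 × 20150 = +40300 cm⁻¹.
Combining: -53484 + 40300 = -13184 cm⁻¹.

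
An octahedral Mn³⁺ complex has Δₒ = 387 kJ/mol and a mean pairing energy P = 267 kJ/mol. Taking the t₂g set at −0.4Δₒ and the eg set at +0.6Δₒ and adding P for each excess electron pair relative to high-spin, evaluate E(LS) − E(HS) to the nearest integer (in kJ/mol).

Mn is in group 7, so Mn³⁺ is d⁴ (7 − 3 = 4).
High-spin d⁴ fills as t₂g³ eg¹ with CFSE 3(−0.4) + 1(+0.6) = -0.6Δₒ = -232 kJ/mol.
For low-spin the configuration is t₂g⁴ eg⁰: orbital energy -1.6 × 387 = -619 kJ/mol, and 1 additional pair relative to high-spin adds 267 kJ/mol, giving -352 kJ/mol.
Thus E(LS) − E(HS) = -120 kJ/mol.

-120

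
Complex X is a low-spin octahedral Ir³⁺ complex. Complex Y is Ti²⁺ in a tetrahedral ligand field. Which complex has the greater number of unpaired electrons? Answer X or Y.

Y

X: Ir³⁺: group 9, so d-count = 9 − 3 = 6; t2g^6 e_g^0 → 0 unpaired.
Y: Ti sits in group 4; removing 2 electrons leaves Ti²⁺ with 4 − 2 = 2 d electrons; Tetrahedral fields are weak (Δₜ ≈ 4/9 Δₒ), so electrons fill high-spin; e² t₂⁰ → 2 unpaired.
So Y has more unpaired electrons.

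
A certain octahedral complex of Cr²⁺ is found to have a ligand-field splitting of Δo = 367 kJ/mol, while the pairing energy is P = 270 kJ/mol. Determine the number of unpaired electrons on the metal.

2

Cr sits in group 6; removing 2 electrons leaves Cr²⁺ with 6 − 2 = 4 d electrons.
Since Δo = 367 kJ/mol > P = 270 kJ/mol, the complex adopts the low-spin configuration.
Filling d⁴ accordingly: t₂g⁴ eg⁰.
Unpaired electrons: 2.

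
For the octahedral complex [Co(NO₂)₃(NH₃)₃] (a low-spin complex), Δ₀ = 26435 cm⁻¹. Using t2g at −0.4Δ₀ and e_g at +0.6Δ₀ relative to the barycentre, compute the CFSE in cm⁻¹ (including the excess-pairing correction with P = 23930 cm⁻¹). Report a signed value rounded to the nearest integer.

Ligand charges: 3×(-1) from NO₂⁻ and 3×(+0) from NH₃ sum to -3; with overall charge +0, Co is +3.
Co is in group 9, so Co³⁺ is d⁶ (9 − 3 = 6).
Electron filling gives t2g^6 e_g^0.
Orbital CFSE = 6(-0.4) + 0(0.6) = -2.4Δ₀ = -2.4 × 26435 = -63444 cm⁻¹.
Relative to high-spin t2g^4 e_g^2 (1 paired), the low-spin configuration has 2 additional pairs, contributing +2 × 23930 = +47860 cm⁻¹.
Overall CFSE = -63444 + 47860 = -15584 cm⁻¹.

-15584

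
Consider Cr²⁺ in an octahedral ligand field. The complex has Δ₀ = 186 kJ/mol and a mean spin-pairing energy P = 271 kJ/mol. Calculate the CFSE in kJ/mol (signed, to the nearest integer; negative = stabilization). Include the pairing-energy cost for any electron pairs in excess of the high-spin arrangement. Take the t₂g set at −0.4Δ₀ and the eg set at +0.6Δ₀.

-112

Group 6 minus oxidation state +2 gives a d⁴ configuration for Cr²⁺.
With Δ₀ < P the complex is high-spin.
Filling d⁴ accordingly: t₂g³ eg¹.
Orbital CFSE = -0.6Δ₀ = -0.6 × 186 = -112 kJ/mol.
High-spin has no excess pairs, so no pairing correction applies.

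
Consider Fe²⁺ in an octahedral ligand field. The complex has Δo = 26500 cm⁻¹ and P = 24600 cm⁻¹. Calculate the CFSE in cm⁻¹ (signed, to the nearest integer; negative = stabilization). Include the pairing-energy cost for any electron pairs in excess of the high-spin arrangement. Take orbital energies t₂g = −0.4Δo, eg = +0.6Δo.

Fe is in group 8, so Fe²⁺ is d⁶ (8 − 2 = 6).
With Δo > P the complex is low-spin.
Filling d⁶ accordingly: t₂g⁶ eg⁰.
Orbital CFSE = -2.4Δo = -2.4 × 26500 = -63600 cm⁻¹.
Excess pairs vs high-spin: 3 − 1 = 2; pairing cost = +49200 cm⁻¹.
Net CFSE = -63600 + 49200 = -14400 cm⁻¹.

-14400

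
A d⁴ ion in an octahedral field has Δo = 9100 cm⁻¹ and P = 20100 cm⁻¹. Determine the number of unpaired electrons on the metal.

Δo < P, so pairing is avoided: the ground state is high-spin.
Filling d⁴ accordingly: t₂g³ eg¹.
Unpaired electrons: 4.

4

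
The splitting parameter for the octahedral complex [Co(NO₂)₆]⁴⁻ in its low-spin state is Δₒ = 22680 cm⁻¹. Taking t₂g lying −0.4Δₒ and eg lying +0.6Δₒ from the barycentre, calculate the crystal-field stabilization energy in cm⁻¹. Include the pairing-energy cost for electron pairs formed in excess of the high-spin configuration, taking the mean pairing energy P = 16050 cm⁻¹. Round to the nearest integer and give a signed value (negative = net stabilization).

Each NO₂⁻ contributes -1; 6 × (-1) = -6. With overall charge -4, Co is in the +2 oxidation state.
Group 9 minus oxidation state +2 gives a d⁷ configuration for Co²⁺.
Electron filling gives t₂g⁶ eg¹.
CFSE(orbital) = 6×(-0.4Δₒ) + 1×(0.6Δₒ) = -1.8Δₒ; with Δₒ = 22680 cm⁻¹ that is -40824 cm⁻¹.
Pairing penalty: 3 pairs vs 2 in the high-spin reference → 1 extra × P = 16050 cm⁻¹.
Combining: -40824 + 16050 = -24774 cm⁻¹.

-24774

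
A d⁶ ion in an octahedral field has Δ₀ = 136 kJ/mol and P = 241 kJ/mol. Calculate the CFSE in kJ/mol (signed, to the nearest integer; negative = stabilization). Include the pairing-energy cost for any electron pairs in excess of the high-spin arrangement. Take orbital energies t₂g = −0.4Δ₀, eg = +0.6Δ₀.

-54

Δ₀ < P, so pairing is avoided: the ground state is high-spin.
Configuration: t₂g⁴ eg².
Orbital CFSE = -0.4Δ₀ = -0.4 × 136 = -54 kJ/mol.
High-spin has no excess pairs, so no pairing correction applies.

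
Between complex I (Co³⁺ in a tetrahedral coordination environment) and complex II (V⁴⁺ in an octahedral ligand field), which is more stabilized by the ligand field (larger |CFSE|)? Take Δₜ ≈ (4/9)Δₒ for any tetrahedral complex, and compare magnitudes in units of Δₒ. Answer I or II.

II

I: Co sits in group 9; removing 3 electrons leaves Co³⁺ with 9 − 3 = 6 d electrons; Tetrahedral fields are weak (Δₜ ≈ 4/9 Δₒ), so electrons fill high-spin; e^3 t2^3, CFSE = -0.6Δₜ ≈ -0.27Δₒ.
II: V is in group 5, so V⁴⁺ is d¹ (5 − 4 = 1); t2g^1 e_g^0, CFSE = -0.4Δₒ.
So II has the larger |CFSE|.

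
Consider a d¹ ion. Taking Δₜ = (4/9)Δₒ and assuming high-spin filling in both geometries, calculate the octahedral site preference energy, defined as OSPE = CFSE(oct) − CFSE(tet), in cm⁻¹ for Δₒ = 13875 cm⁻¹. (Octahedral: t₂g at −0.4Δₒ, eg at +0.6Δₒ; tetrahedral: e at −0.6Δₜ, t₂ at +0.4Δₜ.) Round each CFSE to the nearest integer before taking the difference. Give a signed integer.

In an octahedral site d¹ (HS) is t₂g¹ eg⁰, giving CFSE(oct) = -0.4Δₒ = -5550 cm⁻¹.
Tetrahedral e¹ t₂⁰ gives -0.6Δₜ = -0.6 × (4/9) × 13875 = -3700 cm⁻¹.
OSPE = -5550 − (-3700) = -1850 cm⁻¹.

-1850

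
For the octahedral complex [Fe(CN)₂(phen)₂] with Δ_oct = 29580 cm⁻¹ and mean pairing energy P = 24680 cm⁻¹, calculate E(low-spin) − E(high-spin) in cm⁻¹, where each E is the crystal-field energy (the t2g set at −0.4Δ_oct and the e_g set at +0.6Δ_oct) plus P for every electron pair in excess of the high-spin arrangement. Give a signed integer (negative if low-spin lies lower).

Ligand charges: 2×(-1) from CN⁻ and 2×(+0) from phen sum to -2; with overall charge +0, Fe is +2.
Group 8 minus oxidation state +2 gives a d⁶ configuration for Fe²⁺.
High-spin: t2g^4 e_g^2, CFSE = -0.4Δ_oct = -11832 cm⁻¹.
Low-spin: t2g^6 e_g^0, orbital CFSE = -2.4Δ_oct = -70992 cm⁻¹; plus 2 excess pairs × P = +49360 cm⁻¹; total -21632 cm⁻¹.
The difference is -21632 − (-11832) = -9800 cm⁻¹, so low-spin lies lower.

-9800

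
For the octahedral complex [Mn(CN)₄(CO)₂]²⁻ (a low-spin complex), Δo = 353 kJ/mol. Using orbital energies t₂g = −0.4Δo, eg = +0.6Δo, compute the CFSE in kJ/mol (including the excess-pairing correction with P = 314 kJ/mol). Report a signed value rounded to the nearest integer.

-78

Ligand charges: 4×(-1) from CN⁻ and 2×(+0) from CO sum to -4; with overall charge -2, Mn is +2.
Mn sits in group 7; removing 2 electrons leaves Mn²⁺ with 7 − 2 = 5 d electrons.
Electron filling gives t₂g⁵ eg⁰.
Orbital CFSE = 5(-0.4) + 0(0.6) = -2.0Δo = -2.0 × 353 = -706 kJ/mol.
Relative to high-spin t₂g³ eg² (0 paired), the low-spin configuration has 2 additional pairs, contributing +2 × 314 = +628 kJ/mol.
Combining: -706 + 628 = -78 kJ/mol.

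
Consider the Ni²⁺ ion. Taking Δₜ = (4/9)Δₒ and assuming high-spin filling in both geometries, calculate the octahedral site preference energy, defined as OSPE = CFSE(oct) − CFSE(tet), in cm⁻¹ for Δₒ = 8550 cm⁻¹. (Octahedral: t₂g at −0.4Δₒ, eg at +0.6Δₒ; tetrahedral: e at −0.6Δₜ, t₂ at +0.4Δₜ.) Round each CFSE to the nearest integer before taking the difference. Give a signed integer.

Ni²⁺: group 10, so d-count = 10 − 2 = 8.
Octahedral (high-spin): t₂g⁶ eg², CFSE = 6(−0.4) + 2(+0.6) = -1.2Δₒ = -1.2 × 8550 = -10260 cm⁻¹.
In a tetrahedral site the filling is e⁴ t₂⁴: CFSE(tet) = -0.8Δₜ = -0.8 × (4/9)(8550) = -3040 cm⁻¹.
Subtracting, OSPE = -10260 − (-3040) = -7220 cm⁻¹.

-7220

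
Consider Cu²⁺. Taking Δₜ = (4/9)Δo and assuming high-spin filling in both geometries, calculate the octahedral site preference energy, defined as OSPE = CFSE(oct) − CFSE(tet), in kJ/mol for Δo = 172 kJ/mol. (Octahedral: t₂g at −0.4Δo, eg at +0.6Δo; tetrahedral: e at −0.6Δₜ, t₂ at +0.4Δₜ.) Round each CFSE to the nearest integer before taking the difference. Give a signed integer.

-72

Cu²⁺: group 11, so d-count = 11 − 2 = 9.
Octahedral high-spin t2g^6 e_g^3: CFSE = -0.6 × 172 = -103 kJ/mol.
Tetrahedral: e^4 t2^5, CFSE = 4(−0.6) + 5(+0.4) = -0.4Δₜ = -0.4 × (4/9) × 172 = -31 kJ/mol.
OSPE = CFSE(oct) − CFSE(tet) = -103 − (-31) = -72 kJ/mol.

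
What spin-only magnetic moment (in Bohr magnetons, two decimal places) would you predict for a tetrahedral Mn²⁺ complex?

Mn is in group 7, so Mn²⁺ is d⁵ (7 − 2 = 5).
With tetrahedral geometry the complex is necessarily high-spin.
Configuration: e² t₂³ → 5 unpaired electrons.
μ(spin-only) = √[5(5+2)] = √35 ≈ 5.92 Bohr magnetons.

5.92 Bohr magnetons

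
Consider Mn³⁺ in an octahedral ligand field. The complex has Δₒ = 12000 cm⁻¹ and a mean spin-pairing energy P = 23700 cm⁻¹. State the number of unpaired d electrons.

Mn sits in group 7; removing 3 electrons leaves Mn³⁺ with 7 − 3 = 4 d electrons.
Here Δₒ < P (12000 < 23700), so the high-spin state is favoured.
Filling d⁴ accordingly: t₂g³ eg¹.
Unpaired electrons: 4.

4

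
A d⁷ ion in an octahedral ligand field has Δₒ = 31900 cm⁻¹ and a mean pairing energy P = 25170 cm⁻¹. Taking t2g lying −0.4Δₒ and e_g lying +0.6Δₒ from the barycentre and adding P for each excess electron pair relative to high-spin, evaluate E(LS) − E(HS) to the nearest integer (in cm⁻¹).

High-spin d⁷ fills as t2g^5 e_g^2 with CFSE 5(−0.4) + 2(+0.6) = -0.8Δₒ = -25520 cm⁻¹.
For low-spin the configuration is t2g^6 e_g^1: orbital energy -1.8 × 31900 = -57420 cm⁻¹, and 1 additional pair relative to high-spin adds 25170 cm⁻¹, giving -32250 cm⁻¹.
E(LS) − E(HS) = -32250 − (-25520) = -6730 cm⁻¹.

-6730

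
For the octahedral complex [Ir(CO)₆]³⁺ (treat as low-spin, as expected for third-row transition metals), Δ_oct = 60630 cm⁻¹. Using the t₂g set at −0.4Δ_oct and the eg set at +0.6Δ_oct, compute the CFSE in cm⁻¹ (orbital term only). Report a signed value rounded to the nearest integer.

-145512

CO is neutral, so the +3 overall charge sits on Ir: oxidation state +3.
Group 9 minus oxidation state +3 gives a d⁶ configuration for Ir³⁺.
Electron filling gives t₂g⁶ eg⁰.
The orbital stabilization is -2.4Δ_oct = -2.4 × 60630 = -145512 cm⁻¹.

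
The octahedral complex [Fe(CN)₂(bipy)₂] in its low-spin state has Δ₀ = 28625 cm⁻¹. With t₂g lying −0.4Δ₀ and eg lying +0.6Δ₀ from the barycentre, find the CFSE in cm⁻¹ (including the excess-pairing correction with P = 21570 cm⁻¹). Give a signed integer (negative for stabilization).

-25560

Ligand charges: 2×(-1) from CN⁻ and 2×(+0) from bipy sum to -2; with overall charge +0, Fe is +2.
Fe is in group 8, so Fe²⁺ is d⁶ (8 − 2 = 6).
The d⁶ electrons fill as t₂g⁶ eg⁰.
The orbital stabilization is -2.4Δ₀ = -2.4 × 28625 = -68700 cm⁻¹.
Pairing penalty: 3 pairs vs 1 in the high-spin reference → 2 extra × P = 43140 cm⁻¹.
Overall CFSE = -68700 + 43140 = -25560 cm⁻¹.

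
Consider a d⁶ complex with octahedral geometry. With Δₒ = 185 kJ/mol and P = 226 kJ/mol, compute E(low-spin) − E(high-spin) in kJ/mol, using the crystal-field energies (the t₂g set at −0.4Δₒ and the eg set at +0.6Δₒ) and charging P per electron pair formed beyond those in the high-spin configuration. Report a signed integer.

High-spin d⁶ fills as t₂g⁴ eg² with CFSE 4(−0.4) + 2(+0.6) = -0.4Δₒ = -74 kJ/mol.
Low-spin t₂g⁶ eg⁰ gives -2.4Δₒ = -444 kJ/mol, but forming 2 extra pairs costs 2P = 452 kJ/mol, so E(LS) = -444 + 452 = 8 kJ/mol.
E(LS) − E(HS) = 8 − (-74) = 82 kJ/mol.

82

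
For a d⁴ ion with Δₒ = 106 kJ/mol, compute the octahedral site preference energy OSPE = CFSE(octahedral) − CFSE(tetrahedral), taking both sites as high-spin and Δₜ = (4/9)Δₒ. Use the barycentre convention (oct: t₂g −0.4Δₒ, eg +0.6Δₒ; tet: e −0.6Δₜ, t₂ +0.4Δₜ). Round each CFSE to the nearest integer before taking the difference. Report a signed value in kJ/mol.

Octahedral (high-spin): t₂g³ eg¹, CFSE = 3(−0.4) + 1(+0.6) = -0.6Δₒ = -0.6 × 106 = -64 kJ/mol.
Tetrahedral: e² t₂², CFSE = 2(−0.6) + 2(+0.4) = -0.4Δₜ = -0.4 × (4/9) × 106 = -19 kJ/mol.
OSPE = -64 − (-19) = -45 kJ/mol.

-45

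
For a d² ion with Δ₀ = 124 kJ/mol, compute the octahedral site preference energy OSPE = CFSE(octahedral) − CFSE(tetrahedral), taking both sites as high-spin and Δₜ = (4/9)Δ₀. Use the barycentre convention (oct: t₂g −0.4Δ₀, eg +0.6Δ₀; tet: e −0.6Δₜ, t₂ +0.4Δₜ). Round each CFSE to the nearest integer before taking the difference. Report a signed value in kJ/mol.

-33

Octahedral high-spin t₂g² eg⁰: CFSE = -0.8 × 124 = -99 kJ/mol.
Tetrahedral: e² t₂⁰, CFSE = 2(−0.6) + 0(+0.4) = -1.2Δₜ = -1.2 × (4/9) × 124 = -66 kJ/mol.
OSPE = -99 − (-66) = -33 kJ/mol.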